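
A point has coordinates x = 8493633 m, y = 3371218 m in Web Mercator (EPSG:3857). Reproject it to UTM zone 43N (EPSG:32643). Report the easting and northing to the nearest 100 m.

E 626600 m, N 3204800 m

Web Mercator inverse (R = 6378137 m) → φ = 28.96520377°, λ = 76.29960342°.
UTM 43N forward: E = 626629.463 m, N = 3204826.064 m.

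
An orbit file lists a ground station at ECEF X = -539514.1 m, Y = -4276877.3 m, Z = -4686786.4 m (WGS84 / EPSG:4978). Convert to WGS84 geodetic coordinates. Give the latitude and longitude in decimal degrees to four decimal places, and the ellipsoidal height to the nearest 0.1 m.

λ = atan2(Y, X) = -97.18969935°; p = √(X²+Y²) = 4310772.0 m.
Bowring's method on WGS84 (a = 6378137 m, b = 6356752.314 m) gives φ = -47.58469997°, h = 1262.013 m.

lat -47.5847°, lon -97.1897°, h 1262.0 m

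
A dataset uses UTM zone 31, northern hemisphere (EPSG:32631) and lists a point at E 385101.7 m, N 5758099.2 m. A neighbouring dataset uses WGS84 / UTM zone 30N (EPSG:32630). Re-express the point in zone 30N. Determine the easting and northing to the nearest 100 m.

UTM 31N → geographic: φ = 51.96170014°, λ = 1.32770063°.
UTM 30N (λ₀ = -3°) forward: E = 797284.471 m, N = 5765628.479 m.

E 797300 m, N 5765600 m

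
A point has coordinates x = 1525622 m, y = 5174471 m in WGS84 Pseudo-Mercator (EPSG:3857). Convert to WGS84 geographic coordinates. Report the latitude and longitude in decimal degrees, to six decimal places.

lat 42.090003°, lon 13.704896°

R = 6378137 m. λ = x/R = 13.70489560°.
φ = 2·arctan(exp(y/R)) − 90° = 2·arctan(2.25079) − 90° = 42.09000296°.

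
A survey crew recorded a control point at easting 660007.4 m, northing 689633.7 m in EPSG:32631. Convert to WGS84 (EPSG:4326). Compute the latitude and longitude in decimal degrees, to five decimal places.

Zone 31N: λ₀ = 3°, k₀ = 0.9996, false easting 500000 m.
Meridian distance M = (N − FN)/k₀ = 689909.7 m.
Inverse transverse Mercator on WGS84 gives φ = 6.23710025°, λ = 4.44630009°.

lat 6.23710°, lon 4.44630°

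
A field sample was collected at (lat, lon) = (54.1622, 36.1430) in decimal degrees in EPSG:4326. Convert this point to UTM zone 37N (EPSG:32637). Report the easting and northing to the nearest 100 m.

Zone 37 central meridian λ₀ = 6×37 − 183 = 39°; Δλ = -2.8570°.
Transverse Mercator on WGS84 with k₀ = 0.9996 gives E = 313477.994 m, N = 6005339.631 m.

E 313500 m, N 6005300 m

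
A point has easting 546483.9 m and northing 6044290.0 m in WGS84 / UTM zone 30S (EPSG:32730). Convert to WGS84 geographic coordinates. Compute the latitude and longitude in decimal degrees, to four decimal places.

Zone 30S: λ₀ = -3°, k₀ = 0.9996, false easting 500000 m, false northing 10000000 m.
Meridian distance M = (N − FN)/k₀ = -3957292.9 m.
Inverse transverse Mercator on WGS84 gives φ = -35.74429984°, λ = -2.48590026°.

lat -35.7443°, lon -2.4859°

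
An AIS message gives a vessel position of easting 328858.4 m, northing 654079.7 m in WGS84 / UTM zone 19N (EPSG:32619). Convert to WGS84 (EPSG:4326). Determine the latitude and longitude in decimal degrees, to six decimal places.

lat 5.915300°, lon -70.546000°

Zone 19N: λ₀ = -69°, k₀ = 0.9996, false easting 500000 m.
Meridian distance M = (N − FN)/k₀ = 654341.4 m.
Inverse transverse Mercator on WGS84 gives φ = 5.91530038°, λ = -70.54599971°.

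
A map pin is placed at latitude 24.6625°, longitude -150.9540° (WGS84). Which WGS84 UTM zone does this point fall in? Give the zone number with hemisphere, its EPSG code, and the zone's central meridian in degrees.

Zone 5N (EPSG:32605), central meridian -153°

UTM zone = ⌊(λ + 180)/6⌋ + 1; -150.9540° ∈ [-156°, -150°) → zone 5.
Hemisphere: N (φ ≥ 0).
Central meridian λ₀ = 6×5 − 183 = -153°.
EPSG code: 32605.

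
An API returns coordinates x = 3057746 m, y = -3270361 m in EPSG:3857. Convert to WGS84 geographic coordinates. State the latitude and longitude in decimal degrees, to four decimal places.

lat -28.1695°, lon 27.4682°

R = 6378137 m. λ = x/R = 27.46819967°.
φ = 2·arctan(exp(y/R)) − 90° = 2·arctan(0.59885) − 90° = -28.16950223°.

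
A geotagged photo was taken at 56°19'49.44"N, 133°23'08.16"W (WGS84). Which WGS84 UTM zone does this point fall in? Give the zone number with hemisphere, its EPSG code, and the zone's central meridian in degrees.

UTM zone = ⌊(λ + 180)/6⌋ + 1; -133.3856° ∈ [-138°, -132°) → zone 8.
Hemisphere: N (φ ≥ 0).
Central meridian λ₀ = 6×8 − 183 = -135°.
EPSG code: 32608.

Zone 8N (EPSG:32608), central meridian -135°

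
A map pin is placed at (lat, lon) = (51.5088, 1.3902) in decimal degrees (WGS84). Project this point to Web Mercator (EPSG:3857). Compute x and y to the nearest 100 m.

x 154800 m, y 6711800 m

Web Mercator is spherical with R = a = 6378137 m.
x = R·λ = 6378137 × 0.024263567 = 154756.356 m.
y = R·ln tan(π/4 + φ/2) = 6378137 × 1.052312434 = 6711792.871 m.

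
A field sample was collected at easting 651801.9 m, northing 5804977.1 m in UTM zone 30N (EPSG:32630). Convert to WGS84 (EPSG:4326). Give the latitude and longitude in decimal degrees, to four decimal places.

Zone 30N: λ₀ = -3°, k₀ = 0.9996, false easting 500000 m.
Meridian distance M = (N − FN)/k₀ = 5807300.0 m.
Inverse transverse Mercator on WGS84 gives φ = 52.37399992°, λ = -0.77000011°.

lat 52.3740°, lon -0.7700°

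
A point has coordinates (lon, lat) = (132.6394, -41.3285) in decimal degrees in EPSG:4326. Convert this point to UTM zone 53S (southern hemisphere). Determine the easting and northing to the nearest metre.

Zone 53 central meridian λ₀ = 6×53 − 183 = 135°; Δλ = -2.3606°.
Transverse Mercator on WGS84 with k₀ = 0.9996 gives E = 302451.634 m, N = 5422087.053 m.

E 302452 m, N 5422087 m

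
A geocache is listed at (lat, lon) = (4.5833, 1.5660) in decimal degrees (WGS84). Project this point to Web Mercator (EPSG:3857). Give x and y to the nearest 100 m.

Web Mercator is spherical with R = a = 6378137 m.
x = R·λ = 6378137 × 0.027331856 = 174326.323 m.
y = R·ln tan(π/4 + φ/2) = 6378137 × 0.080079125 = 510755.633 m.

x 174300 m, y 510800 m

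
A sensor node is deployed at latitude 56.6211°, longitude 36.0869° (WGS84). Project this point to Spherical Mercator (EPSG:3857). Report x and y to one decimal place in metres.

Web Mercator is spherical with R = a = 6378137 m.
x = R·λ = 6378137 × 0.629835222 = 4017175.332 m.
y = R·ln tan(π/4 + φ/2) = 6378137 × 1.204594053 = 7683065.902 m.

x 4017175.3 m, y 7683065.9 m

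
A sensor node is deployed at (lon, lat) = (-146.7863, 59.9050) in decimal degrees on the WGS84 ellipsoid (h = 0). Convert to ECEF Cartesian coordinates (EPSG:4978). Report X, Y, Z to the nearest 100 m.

X -2682500 m, Y -1756300 m, Z 5495200 m

WGS84: a = 6378137 m, e² = 0.006694380; N(φ) = a/√(1−e²sin²φ) = 6394178.257 m.
X = (N+h)·cosφ·cosλ = -2682469.342 m; Y = (N+h)·cosφ·sinλ = -1756274.959 m; Z = (N(1−e²)+h)·sinφ = 5495177.492 m.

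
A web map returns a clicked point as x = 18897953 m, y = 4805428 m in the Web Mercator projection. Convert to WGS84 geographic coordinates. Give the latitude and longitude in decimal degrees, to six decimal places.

lat 39.582303°, lon 169.763200°

R = 6378137 m. λ = x/R = 169.76320018°.
φ = 2·arctan(exp(y/R)) − 90° = 2·arctan(2.12426) − 90° = 39.58230262°.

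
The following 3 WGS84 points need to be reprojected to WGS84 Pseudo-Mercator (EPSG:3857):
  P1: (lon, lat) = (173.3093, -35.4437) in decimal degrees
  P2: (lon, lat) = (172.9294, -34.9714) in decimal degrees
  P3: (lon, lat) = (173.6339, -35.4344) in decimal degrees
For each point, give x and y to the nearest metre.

Web Mercator: x = R·λ, y = R·ln tan(π/4+φ/2), R = 6378137 m.
P1 (-35.4437°, 173.3093°) → (19292703.026, -4224342.880) m.
P2 (-34.9714°, 172.9294°) → (19250412.751, -4159995.197) m.
P3 (-35.4344°, 173.6339°) → (19328837.332, -4223072.192) m.

P1: x 19292703 m, y -4224343 m; P2: x 19250413 m, y -4159995 m; P3: x 19328837 m, y -4223072 m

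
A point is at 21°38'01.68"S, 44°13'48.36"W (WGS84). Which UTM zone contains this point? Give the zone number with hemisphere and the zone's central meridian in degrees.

UTM zone = ⌊(λ + 180)/6⌋ + 1; -44.2301° ∈ [-48°, -42°) → zone 23.
Hemisphere: S (φ < 0).
Central meridian λ₀ = 6×23 − 183 = -45°.

Zone 23S, central meridian -45°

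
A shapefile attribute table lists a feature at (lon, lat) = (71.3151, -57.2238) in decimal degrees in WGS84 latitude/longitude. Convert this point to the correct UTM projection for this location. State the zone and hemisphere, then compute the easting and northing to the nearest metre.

Zone 42S: E 639776 m, N 3655326 m

Longitude 71.3151° lies in the 6° band [66°, 72°), giving zone 42; latitude is south of the equator, so 42S.
Zone 42 central meridian λ₀ = 6×42 − 183 = 69°; Δλ = +2.3151°.
Transverse Mercator on WGS84 with k₀ = 0.9996 gives E = 639776.379 m, N = 3655326.426 m.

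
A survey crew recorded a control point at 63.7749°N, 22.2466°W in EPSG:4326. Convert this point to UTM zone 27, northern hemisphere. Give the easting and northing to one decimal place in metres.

E 438539.0 m, N 7072530.9 m

Zone 27 central meridian λ₀ = 6×27 − 183 = -21°; Δλ = -1.2466°.
Transverse Mercator on WGS84 with k₀ = 0.9996 gives E = 438539.007 m, N = 7072530.864 m.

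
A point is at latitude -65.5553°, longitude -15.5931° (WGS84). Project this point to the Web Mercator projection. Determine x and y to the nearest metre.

Web Mercator is spherical with R = a = 6378137 m.
x = R·λ = 6378137 × -0.272150936 = -1735815.952 m.
y = R·ln tan(π/4 + φ/2) = 6378137 × -1.529629064 = -9756183.728 m.

x -1735816 m, y -9756184 m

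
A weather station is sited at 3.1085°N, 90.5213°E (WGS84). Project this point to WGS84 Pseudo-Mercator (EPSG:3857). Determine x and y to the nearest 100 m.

x 10076800 m, y 346200 m

Web Mercator is spherical with R = a = 6378137 m.
x = R·λ = 6378137 × 1.579894728 = 10076785.022 m.
y = R·ln tan(π/4 + φ/2) = 6378137 × 0.054280195 = 346206.519 m.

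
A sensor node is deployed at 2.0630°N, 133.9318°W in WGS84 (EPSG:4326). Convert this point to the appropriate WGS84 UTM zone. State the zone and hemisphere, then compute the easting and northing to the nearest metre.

Longitude -133.9318° lies in the 6° band [-138°, -132°), giving zone 8; latitude is north of the equator, so 8N.
Zone 8 central meridian λ₀ = 6×8 − 183 = -135°; Δλ = +1.0682°.
Transverse Mercator on WGS84 with k₀ = 0.9996 gives E = 618794.299 m, N = 228064.342 m.

Zone 8N: E 618794 m, N 228064 m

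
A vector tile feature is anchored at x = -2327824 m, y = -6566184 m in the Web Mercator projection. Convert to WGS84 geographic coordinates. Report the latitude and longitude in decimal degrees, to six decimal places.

lat -50.687402°, lon -20.911199°

R = 6378137 m. λ = x/R = -20.91119878°.
φ = 2·arctan(exp(y/R)) − 90° = 2·arctan(0.35719) − 90° = -50.68740243°.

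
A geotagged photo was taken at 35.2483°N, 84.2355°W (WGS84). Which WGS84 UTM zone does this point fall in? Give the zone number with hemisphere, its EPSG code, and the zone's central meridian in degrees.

UTM zone = ⌊(λ + 180)/6⌋ + 1; -84.2355° ∈ [-90°, -84°) → zone 16.
Hemisphere: N (φ ≥ 0).
Central meridian λ₀ = 6×16 − 183 = -87°.
EPSG code: 32616.

Zone 16N (EPSG:32616), central meridian -87°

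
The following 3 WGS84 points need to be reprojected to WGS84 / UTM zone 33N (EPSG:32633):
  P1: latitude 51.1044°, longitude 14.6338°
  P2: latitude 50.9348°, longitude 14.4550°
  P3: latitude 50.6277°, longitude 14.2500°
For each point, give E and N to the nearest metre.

UTM zone 33N: λ₀ = 15°, k₀ = 0.9996.
P1 (51.1044°, 14.6338°) → (474361.639, 5661498.435) m.
P2 (50.9348°, 14.4550°) → (461704.115, 5642715.860) m.
P3 (50.6277°, 14.2500°) → (446953.053, 5608693.449) m.

P1: E 474362 m, N 5661498 m; P2: E 461704 m, N 5642716 m; P3: E 446953 m, N 5608693 m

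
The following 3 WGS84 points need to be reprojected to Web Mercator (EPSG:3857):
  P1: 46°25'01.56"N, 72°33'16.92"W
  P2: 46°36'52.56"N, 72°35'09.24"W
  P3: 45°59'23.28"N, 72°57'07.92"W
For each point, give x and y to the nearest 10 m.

Web Mercator: x = R·λ, y = R·ln tan(π/4+φ/2), R = 6378137 m.
P1 (46.4171°, -72.5547°) → (-8076752.259, 5847443.593) m.
P2 (46.6146°, -72.5859°) → (-8080225.427, 5879392.311) m.
P3 (45.9898°, -72.9522°) → (-8121001.756, 5778714.814) m.

P1: x -8076750 m, y 5847440 m; P2: x -8080230 m, y 5879390 m; P3: x -8121000 m, y 5778710 m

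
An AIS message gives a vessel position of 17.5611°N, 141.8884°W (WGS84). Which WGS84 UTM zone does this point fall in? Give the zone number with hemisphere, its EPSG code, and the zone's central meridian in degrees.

Zone 7N (EPSG:32607), central meridian -141°

UTM zone = ⌊(λ + 180)/6⌋ + 1; -141.8884° ∈ [-144°, -138°) → zone 7.
Hemisphere: N (φ ≥ 0).
Central meridian λ₀ = 6×7 − 183 = -141°.
EPSG code: 32607.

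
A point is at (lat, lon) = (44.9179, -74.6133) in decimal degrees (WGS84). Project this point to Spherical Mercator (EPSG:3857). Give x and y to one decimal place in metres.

Web Mercator is spherical with R = a = 6378137 m.
x = R·λ = 6378137 × -1.302247751 = -8305914.562 m.
y = R·ln tan(π/4 + φ/2) = 6378137 × 0.879348589 = 5608605.768 m.

x -8305914.6 m, y 5608605.8 m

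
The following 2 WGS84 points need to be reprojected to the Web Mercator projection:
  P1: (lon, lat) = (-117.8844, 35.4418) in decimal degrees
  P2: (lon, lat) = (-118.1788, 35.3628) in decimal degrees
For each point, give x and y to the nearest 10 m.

P1: x -13122830 m, y 4224080 m; P2: x -13155600 m, y 4213290 m

Web Mercator: x = R·λ, y = R·ln tan(π/4+φ/2), R = 6378137 m.
P1 (35.4418°, -117.8844°) → (-13122831.380, 4224083.265) m.
P2 (35.3628°, -118.1788°) → (-13155603.839, 4213294.169) m.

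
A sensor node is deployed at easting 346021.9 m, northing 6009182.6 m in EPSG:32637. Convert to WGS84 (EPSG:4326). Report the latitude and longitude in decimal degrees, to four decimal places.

Zone 37N: λ₀ = 39°, k₀ = 0.9996, false easting 500000 m.
Meridian distance M = (N − FN)/k₀ = 6011587.2 m.
Inverse transverse Mercator on WGS84 gives φ = 54.20750022°, λ = 36.63899937°.

lat 54.2075°, lon 36.6390°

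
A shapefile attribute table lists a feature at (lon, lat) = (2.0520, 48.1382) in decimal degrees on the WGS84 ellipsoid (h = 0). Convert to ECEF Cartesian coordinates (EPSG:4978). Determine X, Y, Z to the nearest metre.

X 4261551 m, Y 152689 m, Z 4727145 m

WGS84: a = 6378137 m, e² = 0.006694380; N(φ) = a/√(1−e²sin²φ) = 6390011.477 m.
X = (N+h)·cosφ·cosλ = 4261551.230 m; Y = (N+h)·cosφ·sinλ = 152689.150 m; Z = (N(1−e²)+h)·sinφ = 4727144.869 m.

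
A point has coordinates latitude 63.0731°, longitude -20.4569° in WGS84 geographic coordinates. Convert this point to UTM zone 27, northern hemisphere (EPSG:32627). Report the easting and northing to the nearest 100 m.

E 527400 m, N 6993800 m

Zone 27 central meridian λ₀ = 6×27 − 183 = -21°; Δλ = +0.5431°.
Transverse Mercator on WGS84 with k₀ = 0.9996 gives E = 527440.350 m, N = 6993849.799 m.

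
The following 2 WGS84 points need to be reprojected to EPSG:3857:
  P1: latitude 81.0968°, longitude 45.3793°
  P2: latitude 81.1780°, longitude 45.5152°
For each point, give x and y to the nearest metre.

P1: x 5051601 m, y 16283054 m; P2: x 5066729 m, y 16341726 m

Web Mercator: x = R·λ, y = R·ln tan(π/4+φ/2), R = 6378137 m.
P1 (81.0968°, 45.3793°) → (5051600.569, 16283054.451) m.
P2 (81.1780°, 45.5152°) → (5066728.887, 16341725.652) m.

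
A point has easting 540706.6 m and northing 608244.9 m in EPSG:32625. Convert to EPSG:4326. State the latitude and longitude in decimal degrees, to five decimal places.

Zone 25N: λ₀ = -33°, k₀ = 0.9996, false easting 500000 m.
Meridian distance M = (N − FN)/k₀ = 608488.3 m.
Inverse transverse Mercator on WGS84 gives φ = 5.50269957°, λ = -32.63250024°.

lat 5.50270°, lon -32.63250°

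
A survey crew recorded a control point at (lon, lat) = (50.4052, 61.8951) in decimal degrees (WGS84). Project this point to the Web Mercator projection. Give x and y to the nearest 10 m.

Web Mercator is spherical with R = a = 6378137 m.
x = R·λ = 6378137 × 0.879736700 = 5611081.197 m.
y = R·ln tan(π/4 + φ/2) = 6378137 × 1.385092854 = 8834311.983 m.

x 5611080 m, y 8834310 m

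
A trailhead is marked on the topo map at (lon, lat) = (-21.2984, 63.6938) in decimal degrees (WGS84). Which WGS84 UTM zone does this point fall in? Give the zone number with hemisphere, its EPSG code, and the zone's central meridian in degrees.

Zone 27N (EPSG:32627), central meridian -21°

UTM zone = ⌊(λ + 180)/6⌋ + 1; -21.2984° ∈ [-24°, -18°) → zone 27.
Hemisphere: N (φ ≥ 0).
Central meridian λ₀ = 6×27 − 183 = -21°.
EPSG code: 32627.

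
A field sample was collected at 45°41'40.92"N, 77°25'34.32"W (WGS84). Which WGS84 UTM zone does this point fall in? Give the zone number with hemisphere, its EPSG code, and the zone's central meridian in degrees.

Zone 18N (EPSG:32618), central meridian -75°

UTM zone = ⌊(λ + 180)/6⌋ + 1; -77.4262° ∈ [-78°, -72°) → zone 18.
Hemisphere: N (φ ≥ 0).
Central meridian λ₀ = 6×18 − 183 = -75°.
EPSG code: 32618.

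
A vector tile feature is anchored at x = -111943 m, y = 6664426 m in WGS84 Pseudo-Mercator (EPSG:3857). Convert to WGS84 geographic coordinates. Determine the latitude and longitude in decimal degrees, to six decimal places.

R = 6378137 m. λ = x/R = -1.00560108°.
φ = 2·arctan(exp(y/R)) − 90° = 2·arctan(2.84307) − 90° = 51.24319854°.

lat 51.243199°, lon -1.005601°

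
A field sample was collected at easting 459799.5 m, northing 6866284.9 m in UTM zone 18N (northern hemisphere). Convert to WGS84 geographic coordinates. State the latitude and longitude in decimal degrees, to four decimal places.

Zone 18N: λ₀ = -75°, k₀ = 0.9996, false easting 500000 m.
Meridian distance M = (N − FN)/k₀ = 6869032.5 m.
Inverse transverse Mercator on WGS84 gives φ = 61.92699965°, λ = -75.76569910°.

lat 61.9270°, lon -75.7657°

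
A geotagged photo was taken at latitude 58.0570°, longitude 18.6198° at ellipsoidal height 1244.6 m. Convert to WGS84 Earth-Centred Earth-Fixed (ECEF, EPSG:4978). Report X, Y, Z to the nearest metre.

X 3206246 m, Y 1080255 m, Z 5390155 m

WGS84: a = 6378137 m, e² = 0.006694380; N(φ) = a/√(1−e²sin²φ) = 6393565.658 m.
X = (N+h)·cosφ·cosλ = 3206246.204 m; Y = (N+h)·cosφ·sinλ = 1080254.692 m; Z = (N(1−e²)+h)·sinφ = 5390155.403 m.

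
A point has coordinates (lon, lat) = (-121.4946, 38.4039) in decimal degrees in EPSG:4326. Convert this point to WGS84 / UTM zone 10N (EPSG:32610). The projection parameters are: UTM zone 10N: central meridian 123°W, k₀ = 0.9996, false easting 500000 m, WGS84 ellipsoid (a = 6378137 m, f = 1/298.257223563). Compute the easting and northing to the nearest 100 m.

Zone 10 central meridian λ₀ = 6×10 − 183 = -123°; Δλ = +1.5054°.
Transverse Mercator on WGS84 with k₀ = 0.9996 gives E = 631445.393 m, N = 4251702.944 m.

E 631400 m, N 4251700 m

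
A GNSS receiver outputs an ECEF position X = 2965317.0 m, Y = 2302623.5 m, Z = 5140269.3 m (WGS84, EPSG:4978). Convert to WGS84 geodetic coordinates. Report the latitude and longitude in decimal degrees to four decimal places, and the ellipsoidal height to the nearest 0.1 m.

λ = atan2(Y, X) = 37.83000029°; p = √(X²+Y²) = 3754354.8 m.
Bowring's method on WGS84 (a = 6378137 m, b = 6356752.314 m) gives φ = 54.03939999°, h = 1172.439 m.

lat 54.0394°, lon 37.8300°, h 1172.4 m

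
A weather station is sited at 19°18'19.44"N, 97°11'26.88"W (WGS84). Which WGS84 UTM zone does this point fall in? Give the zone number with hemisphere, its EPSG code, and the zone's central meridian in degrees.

UTM zone = ⌊(λ + 180)/6⌋ + 1; -97.1908° ∈ [-102°, -96°) → zone 14.
Hemisphere: N (φ ≥ 0).
Central meridian λ₀ = 6×14 − 183 = -99°.
EPSG code: 32614.

Zone 14N (EPSG:32614), central meridian -99°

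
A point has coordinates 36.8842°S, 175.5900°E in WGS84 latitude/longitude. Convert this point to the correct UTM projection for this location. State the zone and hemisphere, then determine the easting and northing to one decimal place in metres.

Zone 60S: E 374350.2 m, N 5917045.5 m

Longitude 175.5900° lies in the 6° band [174°, 180°), giving zone 60; latitude is south of the equator, so 60S.
Zone 60 central meridian λ₀ = 6×60 − 183 = 177°; Δλ = -1.4100°.
Transverse Mercator on WGS84 with k₀ = 0.9996 gives E = 374350.171 m, N = 5917045.518 m.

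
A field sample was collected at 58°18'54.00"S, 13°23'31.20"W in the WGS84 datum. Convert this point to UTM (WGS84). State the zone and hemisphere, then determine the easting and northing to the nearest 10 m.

Zone 28S: E 594210 m, N 3535090 m

Longitude -13.3920° lies in the 6° band [-18°, -12°), giving zone 28; latitude is south of the equator, so 28S.
Zone 28 central meridian λ₀ = 6×28 − 183 = -15°; Δλ = +1.6080°.
Transverse Mercator on WGS84 with k₀ = 0.9996 gives E = 594205.942 m, N = 3535094.025 m.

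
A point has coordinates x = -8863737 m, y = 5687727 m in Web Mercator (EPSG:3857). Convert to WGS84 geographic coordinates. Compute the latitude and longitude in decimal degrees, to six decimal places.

R = 6378137 m. λ = x/R = -79.62430422°.
φ = 2·arctan(exp(y/R)) − 90° = 2·arctan(2.43940) − 90° = 45.41899730°.

lat 45.418997°, lon -79.624304°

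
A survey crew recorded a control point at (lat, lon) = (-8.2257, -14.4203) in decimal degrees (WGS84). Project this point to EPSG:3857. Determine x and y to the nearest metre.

x -1605260 m, y -918843 m

Web Mercator is spherical with R = a = 6378137 m.
x = R·λ = 6378137 × -0.251681714 = -1605260.453 m.
y = R·ln tan(π/4 + φ/2) = 6378137 × -0.144061278 = -918842.567 m.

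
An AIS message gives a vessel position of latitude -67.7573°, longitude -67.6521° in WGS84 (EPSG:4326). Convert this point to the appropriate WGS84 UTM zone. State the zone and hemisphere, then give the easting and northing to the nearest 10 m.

Zone 19S: E 556930 m, N 2483570 m

Longitude -67.6521° lies in the 6° band [-72°, -66°), giving zone 19; latitude is south of the equator, so 19S.
Zone 19 central meridian λ₀ = 6×19 − 183 = -69°; Δλ = +1.3479°.
Transverse Mercator on WGS84 with k₀ = 0.9996 gives E = 556934.645 m, N = 2483574.284 m.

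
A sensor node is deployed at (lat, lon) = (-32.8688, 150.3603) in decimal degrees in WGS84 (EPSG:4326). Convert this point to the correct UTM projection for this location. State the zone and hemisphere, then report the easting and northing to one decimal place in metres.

Longitude 150.3603° lies in the 6° band [150°, 156°), giving zone 56; latitude is south of the equator, so 56S.
Zone 56 central meridian λ₀ = 6×56 − 183 = 153°; Δλ = -2.6397°.
Transverse Mercator on WGS84 with k₀ = 0.9996 gives E = 253009.727 m, N = 6360168.573 m.

Zone 56S: E 253009.7 m, N 6360168.6 m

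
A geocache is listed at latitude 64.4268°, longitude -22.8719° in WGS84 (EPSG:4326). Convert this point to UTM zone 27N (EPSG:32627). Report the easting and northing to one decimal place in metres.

Zone 27 central meridian λ₀ = 6×27 − 183 = -21°; Δλ = -1.8719°.
Transverse Mercator on WGS84 with k₀ = 0.9996 gives E = 409850.489 m, N = 7145903.590 m.

E 409850.5 m, N 7145903.6 m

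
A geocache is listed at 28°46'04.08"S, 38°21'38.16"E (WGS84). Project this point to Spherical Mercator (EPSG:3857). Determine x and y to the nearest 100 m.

Web Mercator is spherical with R = a = 6378137 m.
x = R·λ = 6378137 × 0.669518773 = 4270282.459 m.
y = R·ln tan(π/4 + φ/2) = 6378137 × -0.524624235 = -3346125.243 m.

x 4270300 m, y -3346100 m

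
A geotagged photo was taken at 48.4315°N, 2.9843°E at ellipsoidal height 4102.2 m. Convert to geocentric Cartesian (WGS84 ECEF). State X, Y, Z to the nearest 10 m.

WGS84: a = 6378137 m, e² = 0.006694380; N(φ) = a/√(1−e²sin²φ) = 6390120.655 m.
X = (N+h)·cosφ·cosλ = 4236908.969 m; Y = (N+h)·cosφ·sinλ = 220882.834 m; Z = (N(1−e²)+h)·sinφ = 4751916.051 m.

X 4236910 m, Y 220880 m, Z 4751920 m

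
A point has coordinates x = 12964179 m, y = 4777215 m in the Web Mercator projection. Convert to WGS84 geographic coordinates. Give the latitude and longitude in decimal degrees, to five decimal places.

lat 39.38670°, lon 116.45920°

R = 6378137 m. λ = x/R = 116.45920142°.
φ = 2·arctan(exp(y/R)) − 90° = 2·arctan(2.11488) − 90° = 39.38669740°.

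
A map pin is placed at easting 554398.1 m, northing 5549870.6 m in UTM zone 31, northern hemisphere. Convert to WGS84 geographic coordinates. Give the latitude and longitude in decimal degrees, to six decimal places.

Zone 31N: λ₀ = 3°, k₀ = 0.9996, false easting 500000 m.
Meridian distance M = (N − FN)/k₀ = 5552091.4 m.
Inverse transverse Mercator on WGS84 gives φ = 50.09860005°, λ = 3.76059955°.

lat 50.098600°, lon 3.760600°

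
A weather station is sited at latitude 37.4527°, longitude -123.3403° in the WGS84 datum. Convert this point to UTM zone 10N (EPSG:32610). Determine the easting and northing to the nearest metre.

Zone 10 central meridian λ₀ = 6×10 − 183 = -123°; Δλ = -0.3403°.
Transverse Mercator on WGS84 with k₀ = 0.9996 gives E = 469901.848 m, N = 4145148.130 m.

E 469902 m, N 4145148 m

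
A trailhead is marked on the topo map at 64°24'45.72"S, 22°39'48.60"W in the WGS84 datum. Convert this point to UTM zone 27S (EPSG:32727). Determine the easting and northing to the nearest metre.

E 419844 m, N 2855947 m

Zone 27 central meridian λ₀ = 6×27 − 183 = -21°; Δλ = -1.6635°.
Transverse Mercator on WGS84 with k₀ = 0.9996 gives E = 419843.871 m, N = 2855946.635 m.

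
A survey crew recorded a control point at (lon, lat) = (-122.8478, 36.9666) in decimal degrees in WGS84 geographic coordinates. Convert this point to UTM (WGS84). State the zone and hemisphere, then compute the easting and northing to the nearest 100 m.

Zone 10N: E 513500 m, N 4091200 m

Longitude -122.8478° lies in the 6° band [-126°, -120°), giving zone 10; latitude is north of the equator, so 10N.
Zone 10 central meridian λ₀ = 6×10 − 183 = -123°; Δλ = +0.1522°.
Transverse Mercator on WGS84 with k₀ = 0.9996 gives E = 513548.083 m, N = 4091178.031 m.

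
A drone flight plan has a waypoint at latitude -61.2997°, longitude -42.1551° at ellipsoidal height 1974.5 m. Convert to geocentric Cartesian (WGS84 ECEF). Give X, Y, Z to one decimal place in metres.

WGS84: a = 6378137 m, e² = 0.006694380; N(φ) = a/√(1−e²sin²φ) = 6394626.112 m.
X = (N+h)·cosφ·cosλ = 2277240.077 m; Y = (N+h)·cosφ·sinλ = -2061625.709 m; Z = (N(1−e²)+h)·sinφ = -5573188.788 m.

X 2277240.1 m, Y -2061625.7 m, Z -5573188.8 m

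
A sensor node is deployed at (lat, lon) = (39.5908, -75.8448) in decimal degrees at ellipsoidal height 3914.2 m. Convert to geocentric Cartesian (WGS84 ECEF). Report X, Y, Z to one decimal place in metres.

WGS84: a = 6378137 m, e² = 0.006694380; N(φ) = a/√(1−e²sin²φ) = 6386825.586 m.
X = (N+h)·cosφ·cosλ = 1204357.263 m; Y = (N+h)·cosφ·sinλ = -4775271.176 m; Z = (N(1−e²)+h)·sinφ = 4045571.821 m.

X 1204357.3 m, Y -4775271.2 m, Z 4045571.8 m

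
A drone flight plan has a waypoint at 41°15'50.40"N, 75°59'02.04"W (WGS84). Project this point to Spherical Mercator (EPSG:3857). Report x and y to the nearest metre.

x -8458489 m, y 5051360 m

Web Mercator is spherical with R = a = 6378137 m.
x = R·λ = 6378137 × -1.326169234 = -8458489.056 m.
y = R·ln tan(π/4 + φ/2) = 6378137 × 0.791980469 = 5051359.936 m.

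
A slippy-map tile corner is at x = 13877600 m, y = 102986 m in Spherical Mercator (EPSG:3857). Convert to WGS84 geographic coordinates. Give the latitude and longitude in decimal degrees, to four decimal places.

R = 6378137 m. λ = x/R = 124.66460187°.
φ = 2·arctan(exp(y/R)) − 90° = 2·arctan(1.01628) − 90° = 0.92509878°.

lat 0.9251°, lon 124.6646°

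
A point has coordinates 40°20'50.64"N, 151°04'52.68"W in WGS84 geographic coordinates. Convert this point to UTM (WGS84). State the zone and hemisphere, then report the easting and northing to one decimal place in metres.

Longitude -151.0813° lies in the 6° band [-156°, -150°), giving zone 5; latitude is north of the equator, so 5N.
Zone 5 central meridian λ₀ = 6×5 − 183 = -153°; Δλ = +1.9187°.
Transverse Mercator on WGS84 with k₀ = 0.9996 gives E = 662951.648 m, N = 4468083.183 m.

Zone 5N: E 662951.6 m, N 4468083.2 m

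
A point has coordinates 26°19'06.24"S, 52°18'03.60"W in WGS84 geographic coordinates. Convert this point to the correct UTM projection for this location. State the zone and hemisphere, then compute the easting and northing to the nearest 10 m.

Longitude -52.3010° lies in the 6° band [-54°, -48°), giving zone 22; latitude is south of the equator, so 22S.
Zone 22 central meridian λ₀ = 6×22 − 183 = -51°; Δλ = -1.3010°.
Transverse Mercator on WGS84 with k₀ = 0.9996 gives E = 370145.125 m, N = 7088400.882 m.

Zone 22S: E 370150 m, N 7088400 m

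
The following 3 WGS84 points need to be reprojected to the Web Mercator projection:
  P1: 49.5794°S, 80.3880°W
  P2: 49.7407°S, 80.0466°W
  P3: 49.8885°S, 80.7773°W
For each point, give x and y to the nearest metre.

Web Mercator: x = R·λ, y = R·ln tan(π/4+φ/2), R = 6378137 m.
P1 (-49.5794°, -80.3880°) → (-8948751.226, -6373751.459) m.
P2 (-49.7407°, -80.0466°) → (-8910746.752, -6401490.162) m.
P3 (-49.8885°, -80.7773°) → (-8992087.904, -6426988.350) m.

P1: x -8948751 m, y -6373751 m; P2: x -8910747 m, y -6401490 m; P3: x -8992088 m, y -6426988 m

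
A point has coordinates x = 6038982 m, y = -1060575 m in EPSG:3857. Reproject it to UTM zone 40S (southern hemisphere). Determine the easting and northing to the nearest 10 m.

Web Mercator inverse (R = 6378137 m) → φ = -9.48370340°, λ = 54.24909831°.
UTM 40S forward: E = 197939.278 m, N = 8950474.746 m.

E 197940 m, N 8950470 m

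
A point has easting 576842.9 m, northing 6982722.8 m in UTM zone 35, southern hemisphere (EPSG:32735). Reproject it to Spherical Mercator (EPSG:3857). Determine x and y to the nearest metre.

Unproject from UTM 35S (λ₀ = 27°) → φ = -27.27629982°, λ = 27.77640013°.
Web Mercator (R = 6378137 m): x = 3092054.719 m, y = -3158034.374 m.

x 3092055 m, y -3158034 m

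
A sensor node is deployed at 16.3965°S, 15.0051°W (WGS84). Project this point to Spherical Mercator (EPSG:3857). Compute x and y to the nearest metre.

x -1670360 m, y -1850686 m

Web Mercator is spherical with R = a = 6378137 m.
x = R·λ = 6378137 × -0.261888400 = -1670360.091 m.
y = R·ln tan(π/4 + φ/2) = 6378137 × -0.290160853 = -1850685.673 m.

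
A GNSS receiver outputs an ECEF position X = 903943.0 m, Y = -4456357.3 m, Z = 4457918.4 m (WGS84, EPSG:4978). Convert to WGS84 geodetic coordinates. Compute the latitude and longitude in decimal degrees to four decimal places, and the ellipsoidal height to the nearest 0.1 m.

lat 44.6249°, lon -78.5335°, h 201.3 m

λ = atan2(Y, X) = -78.53350054°; p = √(X²+Y²) = 4547112.6 m.
Bowring's method on WGS84 (a = 6378137 m, b = 6356752.314 m) gives φ = 44.62489983°, h = 201.326 m.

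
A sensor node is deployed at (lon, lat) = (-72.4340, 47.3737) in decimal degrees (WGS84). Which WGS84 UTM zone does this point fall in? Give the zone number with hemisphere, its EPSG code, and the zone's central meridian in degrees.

UTM zone = ⌊(λ + 180)/6⌋ + 1; -72.4340° ∈ [-78°, -72°) → zone 18.
Hemisphere: N (φ ≥ 0).
Central meridian λ₀ = 6×18 − 183 = -75°.
EPSG code: 32618.

Zone 18N (EPSG:32618), central meridian -75°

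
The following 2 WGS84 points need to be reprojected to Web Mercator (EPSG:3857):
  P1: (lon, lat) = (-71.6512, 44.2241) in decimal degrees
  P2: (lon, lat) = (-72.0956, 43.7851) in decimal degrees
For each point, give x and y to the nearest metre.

P1: x -7976175 m, y 5500188 m; P2: x -8025645 m, y 5432246 m

Web Mercator: x = R·λ, y = R·ln tan(π/4+φ/2), R = 6378137 m.
P1 (44.2241°, -71.6512°) → (-7976175.099, 5500187.923) m.
P2 (43.7851°, -72.0956°) → (-8025645.480, 5432245.918) m.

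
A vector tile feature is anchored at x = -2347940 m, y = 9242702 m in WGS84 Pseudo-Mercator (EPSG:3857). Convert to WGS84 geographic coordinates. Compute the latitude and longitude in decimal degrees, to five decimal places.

R = 6378137 m. λ = x/R = -21.09190388°.
φ = 2·arctan(exp(y/R)) − 90° = 2·arctan(4.25938) − 90° = 63.57520142°.

lat 63.57520°, lon -21.09190°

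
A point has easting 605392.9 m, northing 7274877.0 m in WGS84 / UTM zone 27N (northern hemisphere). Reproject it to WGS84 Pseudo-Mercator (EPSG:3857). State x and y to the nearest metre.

Unproject from UTM 27N (λ₀ = -21°) → φ = 65.57879997°, λ = -18.71510005°.
Web Mercator (R = 6378137 m): x = -2083355.408 m, y = 9762508.261 m.

x -2083355 m, y 9762508 m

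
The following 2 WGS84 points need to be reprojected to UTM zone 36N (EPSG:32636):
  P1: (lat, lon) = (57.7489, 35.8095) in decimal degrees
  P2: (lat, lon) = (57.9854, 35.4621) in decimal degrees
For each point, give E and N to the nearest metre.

UTM zone 36N: λ₀ = 33°, k₀ = 0.9996.
P1 (57.7489°, 35.8095°) → (667199.383, 6404222.929) m.
P2 (57.9854°, 35.4621°) → (645572.404, 6429737.397) m.

P1: E 667199 m, N 6404223 m; P2: E 645572 m, N 6429737 m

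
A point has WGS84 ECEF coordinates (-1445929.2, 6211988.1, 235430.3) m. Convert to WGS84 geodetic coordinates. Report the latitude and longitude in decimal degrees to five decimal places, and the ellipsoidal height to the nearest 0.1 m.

lat 2.12820°, lon 103.10310°, h 4284.8 m

λ = atan2(Y, X) = 103.10309983°; p = √(X²+Y²) = 6378048.9 m.
Bowring's method on WGS84 (a = 6378137 m, b = 6356752.314 m) gives φ = 2.12820027°, h = 4284.808 m.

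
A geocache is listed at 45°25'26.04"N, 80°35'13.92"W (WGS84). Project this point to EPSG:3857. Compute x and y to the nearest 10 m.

Web Mercator is spherical with R = a = 6378137 m.
x = R·λ = 6378137 × -1.406511975 = -8970926.068 m.
y = R·ln tan(π/4 + φ/2) = 6378137 × 0.891875570 = 5688504.570 m.

x -8970930 m, y 5688500 m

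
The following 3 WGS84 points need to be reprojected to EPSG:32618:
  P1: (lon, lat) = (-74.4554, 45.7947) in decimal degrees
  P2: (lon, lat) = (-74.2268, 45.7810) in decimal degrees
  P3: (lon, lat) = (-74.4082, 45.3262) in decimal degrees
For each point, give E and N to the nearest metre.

UTM zone 18N: λ₀ = -75°, k₀ = 0.9996.
P1 (45.7947°, -74.4554°) → (542325.310, 5071381.863) m.
P2 (45.7810°, -74.2268°) → (560106.382, 5070006.227) m.
P3 (45.3262°, -74.4082°) → (546377.466, 5019358.451) m.

P1: E 542325 m, N 5071382 m; P2: E 560106 m, N 5070006 m; P3: E 546377 m, N 5019358 m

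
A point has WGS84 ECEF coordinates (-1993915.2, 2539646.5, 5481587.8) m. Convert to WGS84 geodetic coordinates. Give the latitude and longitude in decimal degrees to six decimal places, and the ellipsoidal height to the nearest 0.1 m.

lat 59.668400°, lon 128.135999°, h -376.7 m

λ = atan2(Y, X) = 128.13599915°; p = √(X²+Y²) = 3228854.6 m.
Bowring's method on WGS84 (a = 6378137 m, b = 6356752.314 m) gives φ = 59.66839989°, h = -376.728 m.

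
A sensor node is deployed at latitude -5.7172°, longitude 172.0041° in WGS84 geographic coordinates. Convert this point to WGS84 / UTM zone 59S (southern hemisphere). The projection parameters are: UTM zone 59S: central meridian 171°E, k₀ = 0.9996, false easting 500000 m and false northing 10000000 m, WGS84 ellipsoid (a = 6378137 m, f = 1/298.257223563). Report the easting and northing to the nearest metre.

E 611185 m, N 9367960 m

Zone 59 central meridian λ₀ = 6×59 − 183 = 171°; Δλ = +1.0041°.
Transverse Mercator on WGS84 with k₀ = 0.9996 gives E = 611184.716 m, N = 9367959.540 m.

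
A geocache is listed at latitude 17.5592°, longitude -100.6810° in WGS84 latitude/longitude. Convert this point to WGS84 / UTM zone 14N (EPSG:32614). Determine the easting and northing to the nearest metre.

E 321587 m, N 1942208 m

Zone 14 central meridian λ₀ = 6×14 − 183 = -99°; Δλ = -1.6810°.
Transverse Mercator on WGS84 with k₀ = 0.9996 gives E = 321586.958 m, N = 1942207.998 m.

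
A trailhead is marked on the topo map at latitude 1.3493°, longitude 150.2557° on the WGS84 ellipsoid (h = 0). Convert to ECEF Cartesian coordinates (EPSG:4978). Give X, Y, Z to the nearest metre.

WGS84: a = 6378137 m, e² = 0.006694380; N(φ) = a/√(1−e²sin²φ) = 6378148.838 m.
X = (N+h)·cosφ·cosλ = -5536280.556 m; Y = (N+h)·cosφ·sinλ = 3163514.380 m; Z = (N(1−e²)+h)·sinφ = 149184.357 m.

X -5536281 m, Y 3163514 m, Z 149184 m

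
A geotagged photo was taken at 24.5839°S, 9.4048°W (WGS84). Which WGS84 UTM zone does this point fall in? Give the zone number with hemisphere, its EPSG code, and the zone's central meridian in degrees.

UTM zone = ⌊(λ + 180)/6⌋ + 1; -9.4048° ∈ [-12°, -6°) → zone 29.
Hemisphere: S (φ < 0).
Central meridian λ₀ = 6×29 − 183 = -9°.
EPSG code: 32729.

Zone 29S (EPSG:32729), central meridian -9°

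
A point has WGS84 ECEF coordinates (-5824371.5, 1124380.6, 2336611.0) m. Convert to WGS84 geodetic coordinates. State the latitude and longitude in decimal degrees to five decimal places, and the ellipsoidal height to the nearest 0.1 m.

λ = atan2(Y, X) = 169.07360009°; p = √(X²+Y²) = 5931908.2 m.
Bowring's method on WGS84 (a = 6378137 m, b = 6356752.314 m) gives φ = 21.63129981°, h = 270.362 m.

lat 21.63130°, lon 169.07360°, h 270.4 m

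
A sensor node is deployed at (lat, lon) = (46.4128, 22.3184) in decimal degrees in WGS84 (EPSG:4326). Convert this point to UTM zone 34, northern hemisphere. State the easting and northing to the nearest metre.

E 601325 m, N 5140759 m

Zone 34 central meridian λ₀ = 6×34 − 183 = 21°; Δλ = +1.3184°.
Transverse Mercator on WGS84 with k₀ = 0.9996 gives E = 601324.502 m, N = 5140758.530 m.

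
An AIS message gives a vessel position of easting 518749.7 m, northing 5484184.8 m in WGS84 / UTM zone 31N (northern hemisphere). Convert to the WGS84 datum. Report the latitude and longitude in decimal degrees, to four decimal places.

lat 49.5100°, lon 3.2590°

Zone 31N: λ₀ = 3°, k₀ = 0.9996, false easting 500000 m.
Meridian distance M = (N − FN)/k₀ = 5486379.4 m.
Inverse transverse Mercator on WGS84 gives φ = 49.50999994°, λ = 3.25899956°.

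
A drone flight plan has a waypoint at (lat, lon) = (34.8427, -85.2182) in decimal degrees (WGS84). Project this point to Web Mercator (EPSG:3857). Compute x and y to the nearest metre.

Web Mercator is spherical with R = a = 6378137 m.
x = R·λ = 6378137 × -1.487338173 = -9486446.630 m.
y = R·ln tan(π/4 + φ/2) = 6378137 × 0.649488275 = 4142525.196 m.

x -9486447 m, y 4142525 m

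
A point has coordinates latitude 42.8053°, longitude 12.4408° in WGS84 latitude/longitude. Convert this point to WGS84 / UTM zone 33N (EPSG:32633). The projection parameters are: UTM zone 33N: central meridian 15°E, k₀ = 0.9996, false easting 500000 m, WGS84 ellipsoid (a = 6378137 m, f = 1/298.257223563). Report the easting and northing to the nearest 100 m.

Zone 33 central meridian λ₀ = 6×33 − 183 = 15°; Δλ = -2.5592°.
Transverse Mercator on WGS84 with k₀ = 0.9996 gives E = 290740.966 m, N = 4742370.804 m.

E 290700 m, N 4742400 m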